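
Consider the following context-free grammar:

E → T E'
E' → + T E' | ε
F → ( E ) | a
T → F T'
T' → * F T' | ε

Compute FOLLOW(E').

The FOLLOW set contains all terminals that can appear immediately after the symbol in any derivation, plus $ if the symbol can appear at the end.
Useful FIRST sets: FIRST(E') = {+, ε}, FIRST(T') = {*, ε} (both E' and T' are nullable).
FOLLOW(E): E is the start symbol → $; E appears in F → ( E ) followed by ')' → FOLLOW(E) = {), $}.
FOLLOW(E'): E' appears at the right end of E → T E' and of E' → + T E', so FOLLOW(E') ⊇ FOLLOW(E) (the second occurrence adds nothing new). FOLLOW(E') = {), $}.

Final answer: {$, )}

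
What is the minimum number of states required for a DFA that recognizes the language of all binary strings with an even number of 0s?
Language: binary strings with an even number of 0s
Lower bound (Myhill–Nerode): the prefixes ε, 0 are pairwise distinguishable:
  ε vs 0: suffix ε distinguishes them (ε has zero 0s (accepted), 0 has one 0 (rejected))
So any DFA needs at least 2 states.
Upper bound: a DFA with 2 states exists (one state per class above).
Minimum states: 2

Final answer: 2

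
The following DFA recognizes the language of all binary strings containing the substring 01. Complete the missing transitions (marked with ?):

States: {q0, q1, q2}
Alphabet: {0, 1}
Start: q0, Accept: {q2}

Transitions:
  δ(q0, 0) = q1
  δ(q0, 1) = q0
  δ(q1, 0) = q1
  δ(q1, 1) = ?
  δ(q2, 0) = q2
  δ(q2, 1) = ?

What each state remembers (consistent with the given transitions and accept states):
  q0: 01 not seen yet and the last symbol was not 0
  q1: 01 not seen yet and the last symbol was 0
  q2: the substring 01 has already been seen
Filling in the missing entries:
  δ(q1, 1): in q1 (01 not seen yet and the last symbol was 0), after reading 1 we have: the substring 01 has already been seen → q2
  δ(q2, 1): in q2 (the substring 01 has already been seen), after reading 1 we have: the substring 01 has already been seen → q2

Final answer: δ(q1, 1) = q2; δ(q2, 1) = q2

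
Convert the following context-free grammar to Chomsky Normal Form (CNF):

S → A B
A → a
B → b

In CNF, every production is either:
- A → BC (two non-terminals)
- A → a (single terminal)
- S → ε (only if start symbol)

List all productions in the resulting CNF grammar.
The grammar has no ε-productions or unit productions to eliminate.
S → A B is already in CNF (two non-terminals) – keep it.
A → a is already in CNF (single terminal) – keep it.
B → b is already in CNF (single terminal) – keep it.
Resulting CNF grammar (3 productions): A → a; B → b; S → A B

Final answer: A → a; B → b; S → A B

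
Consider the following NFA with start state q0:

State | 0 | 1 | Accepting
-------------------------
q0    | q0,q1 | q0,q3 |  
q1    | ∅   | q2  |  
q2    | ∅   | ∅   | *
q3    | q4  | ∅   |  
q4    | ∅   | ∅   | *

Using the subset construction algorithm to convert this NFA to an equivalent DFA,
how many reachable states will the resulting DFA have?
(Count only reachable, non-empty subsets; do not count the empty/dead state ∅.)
Start subset: {q0}
{q0}: on 0 → {q0, q1}, on 1 → {q0, q3}
{q0, q1}: on 0 → {q0, q1}, on 1 → {q0, q2, q3}
{q0, q3}: on 0 → {q0, q1, q4}, on 1 → {q0, q3}
{q0, q2, q3}: on 0 → {q0, q1, q4}, on 1 → {q0, q3}
{q0, q1, q4}: on 0 → {q0, q1}, on 1 → {q0, q2, q3}
Reachable non-empty subsets: {q0}, {q0, q1}, {q0, q3}, {q0, q2, q3}, {q0, q1, q4} — 5 in total.

Final answer: 5 states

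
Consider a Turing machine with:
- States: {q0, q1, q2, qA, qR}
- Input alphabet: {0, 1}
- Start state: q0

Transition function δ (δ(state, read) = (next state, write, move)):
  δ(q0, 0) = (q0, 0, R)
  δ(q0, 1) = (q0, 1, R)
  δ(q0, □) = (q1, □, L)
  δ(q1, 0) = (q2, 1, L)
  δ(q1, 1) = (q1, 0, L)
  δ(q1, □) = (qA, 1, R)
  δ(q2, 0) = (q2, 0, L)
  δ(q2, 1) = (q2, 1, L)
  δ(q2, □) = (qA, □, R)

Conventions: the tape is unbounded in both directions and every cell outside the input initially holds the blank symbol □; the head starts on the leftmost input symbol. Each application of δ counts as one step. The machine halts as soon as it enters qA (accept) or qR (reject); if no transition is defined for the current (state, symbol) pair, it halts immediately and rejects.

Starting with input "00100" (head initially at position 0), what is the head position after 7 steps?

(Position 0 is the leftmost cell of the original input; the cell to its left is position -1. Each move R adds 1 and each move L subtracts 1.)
Step 0: [q0]00100 (head at position 0)
Step 1: δ(q0, 0) = (q0, 0, R)  ⊢  0[q0]0100 (head at position 1)
Step 2: δ(q0, 0) = (q0, 0, R)  ⊢  00[q0]100 (head at position 2)
Step 3: δ(q0, 1) = (q0, 1, R)  ⊢  001[q0]00 (head at position 3)
Step 4: δ(q0, 0) = (q0, 0, R)  ⊢  0010[q0]0 (head at position 4)
Step 5: δ(q0, 0) = (q0, 0, R)  ⊢  00100[q0]□ (head at position 5)
Step 6: δ(q0, □) = (q1, □, L)  ⊢  0010[q1]0□ (head at position 4)
Step 7: δ(q1, 0) = (q2, 1, L)  ⊢  001[q2]01□ (head at position 3)
Head position after 7 steps: 3

Final answer: Position 3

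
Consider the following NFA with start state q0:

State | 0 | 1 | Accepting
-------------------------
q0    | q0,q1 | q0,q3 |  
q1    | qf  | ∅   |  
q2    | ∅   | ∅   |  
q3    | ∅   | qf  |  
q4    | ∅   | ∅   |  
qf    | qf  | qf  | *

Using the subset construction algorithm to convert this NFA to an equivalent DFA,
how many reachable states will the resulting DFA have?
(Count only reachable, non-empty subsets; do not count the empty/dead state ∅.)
Start subset: {q0}
{q0}: on 0 → {q0, q1}, on 1 → {q0, q3}
{q0, q1}: on 0 → {q0, q1, qf}, on 1 → {q0, q3}
{q0, q3}: on 0 → {q0, q1}, on 1 → {q0, q3, qf}
{q0, q1, qf}: on 0 → {q0, q1, qf}, on 1 → {q0, q3, qf}
{q0, q3, qf}: on 0 → {q0, q1, qf}, on 1 → {q0, q3, qf}
Reachable non-empty subsets: {q0}, {q0, q1}, {q0, q3}, {q0, q1, qf}, {q0, q3, qf} — 5 in total.

Final answer: 5 states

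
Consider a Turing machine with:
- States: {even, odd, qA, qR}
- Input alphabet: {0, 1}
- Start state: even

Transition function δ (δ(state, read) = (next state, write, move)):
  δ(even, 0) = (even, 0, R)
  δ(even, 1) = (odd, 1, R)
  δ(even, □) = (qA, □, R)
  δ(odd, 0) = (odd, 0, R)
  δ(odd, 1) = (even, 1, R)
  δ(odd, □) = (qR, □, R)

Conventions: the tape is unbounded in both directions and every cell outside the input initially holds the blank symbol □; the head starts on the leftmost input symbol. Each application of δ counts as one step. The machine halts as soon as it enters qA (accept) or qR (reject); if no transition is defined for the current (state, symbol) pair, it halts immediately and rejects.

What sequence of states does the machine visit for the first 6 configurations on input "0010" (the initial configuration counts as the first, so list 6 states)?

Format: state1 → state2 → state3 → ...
Step 0: [even]0010 (head at position 0)
Step 1: δ(even, 0) = (even, 0, R)  ⊢  0[even]010 (head at position 1)
Step 2: δ(even, 0) = (even, 0, R)  ⊢  00[even]10 (head at position 2)
Step 3: δ(even, 1) = (odd, 1, R)  ⊢  001[odd]0 (head at position 3)
Step 4: δ(odd, 0) = (odd, 0, R)  ⊢  0010[odd]□ (head at position 4)
Step 5: δ(odd, □) = (qR, □, R)  ⊢  0010□[qR]□ (head at position 5)
Reading off the states of these 6 configurations: even → even → even → odd → odd → qR

Final answer: even → even → even → odd → odd → qR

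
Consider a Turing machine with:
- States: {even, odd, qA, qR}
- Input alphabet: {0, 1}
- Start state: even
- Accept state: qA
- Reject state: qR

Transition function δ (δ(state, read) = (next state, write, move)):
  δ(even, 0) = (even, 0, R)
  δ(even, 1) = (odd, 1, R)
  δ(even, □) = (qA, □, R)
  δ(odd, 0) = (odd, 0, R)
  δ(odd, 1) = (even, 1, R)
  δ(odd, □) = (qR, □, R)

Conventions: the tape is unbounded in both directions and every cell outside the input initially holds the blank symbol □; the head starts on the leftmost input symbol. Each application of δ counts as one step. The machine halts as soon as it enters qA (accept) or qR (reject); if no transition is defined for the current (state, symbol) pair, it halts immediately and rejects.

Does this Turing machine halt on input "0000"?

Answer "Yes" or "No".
Step 0: [even]0000 (head at position 0)
Step 1: δ(even, 0) = (even, 0, R)  ⊢  0[even]000 (head at position 1)
Step 2: δ(even, 0) = (even, 0, R)  ⊢  00[even]00 (head at position 2)
Step 3: δ(even, 0) = (even, 0, R)  ⊢  000[even]0 (head at position 3)
Step 4: δ(even, 0) = (even, 0, R)  ⊢  0000[even]□ (head at position 4)
Step 5: δ(even, □) = (qA, □, R)  ⊢  0000□[qA]□ (head at position 5)
The machine is in qA, so it halts and accepts.
It halts after 5 steps.

Final answer: Yes - halts after 5 steps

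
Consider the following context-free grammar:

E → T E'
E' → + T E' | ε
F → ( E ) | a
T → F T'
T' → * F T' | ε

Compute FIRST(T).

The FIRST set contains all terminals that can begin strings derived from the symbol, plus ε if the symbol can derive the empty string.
FIRST(F): F → ( E ) contributes '(' and F → a contributes 'a', so FIRST(F) = {(, a}. F is not nullable.
FIRST(T): T → F T' begins with F, and F is not nullable, so FIRST(T) = FIRST(F) = {(, a}.

Final answer: {(, a}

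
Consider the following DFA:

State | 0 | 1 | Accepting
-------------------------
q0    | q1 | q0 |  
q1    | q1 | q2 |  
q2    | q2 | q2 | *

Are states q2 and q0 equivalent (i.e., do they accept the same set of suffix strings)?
Try the suffix ε (the empty string).
From q2: q2 — accepting.
From q0: q0 — not accepting.
The two states disagree on this suffix, so they are not equivalent.

Final answer: No. Distinguishing string: ε (the empty string) - accepted from q2 but not from q0.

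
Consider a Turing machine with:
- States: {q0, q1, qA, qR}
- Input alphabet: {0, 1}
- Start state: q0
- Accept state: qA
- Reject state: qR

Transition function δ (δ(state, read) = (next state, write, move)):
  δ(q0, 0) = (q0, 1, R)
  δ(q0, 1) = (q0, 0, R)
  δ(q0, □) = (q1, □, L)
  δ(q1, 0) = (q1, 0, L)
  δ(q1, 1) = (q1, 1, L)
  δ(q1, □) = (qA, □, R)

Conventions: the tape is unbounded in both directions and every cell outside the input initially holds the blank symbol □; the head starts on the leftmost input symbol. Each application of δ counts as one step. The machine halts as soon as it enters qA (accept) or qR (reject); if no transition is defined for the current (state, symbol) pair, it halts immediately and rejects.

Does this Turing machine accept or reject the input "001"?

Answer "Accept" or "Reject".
Step 0: [q0]001 (head at position 0)
Step 1: δ(q0, 0) = (q0, 1, R)  ⊢  1[q0]01 (head at position 1)
Step 2: δ(q0, 0) = (q0, 1, R)  ⊢  11[q0]1 (head at position 2)
Step 3: δ(q0, 1) = (q0, 0, R)  ⊢  110[q0]□ (head at position 3)
Step 4: δ(q0, □) = (q1, □, L)  ⊢  11[q1]0□ (head at position 2)
Step 5: δ(q1, 0) = (q1, 0, L)  ⊢  1[q1]10□ (head at position 1)
Step 6: δ(q1, 1) = (q1, 1, L)  ⊢  [q1]110□ (head at position 0)
Step 7: δ(q1, 1) = (q1, 1, L)  ⊢  [q1]□110□ (head at position -1)
Step 8: δ(q1, □) = (qA, □, R)  ⊢  □[qA]110□ (head at position 0)
The machine is in qA, so it halts and accepts.

Final answer: Accept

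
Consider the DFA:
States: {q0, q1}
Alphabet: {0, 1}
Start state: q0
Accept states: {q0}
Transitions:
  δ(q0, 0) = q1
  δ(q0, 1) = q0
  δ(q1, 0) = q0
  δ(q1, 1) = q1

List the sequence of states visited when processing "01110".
Starting at q0
Read '0': q0 -> q1
Read '1': q1 -> q1
Read '1': q1 -> q1
Read '1': q1 -> q1
Read '0': q1 -> q0

Final answer: q0 -> q1 -> q1 -> q1 -> q1 -> q0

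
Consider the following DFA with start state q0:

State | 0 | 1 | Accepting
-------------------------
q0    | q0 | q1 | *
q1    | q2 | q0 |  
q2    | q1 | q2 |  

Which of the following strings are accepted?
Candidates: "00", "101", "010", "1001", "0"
"00": q0 → q0 → q0; q0 is accepting → accepted
"101": q0 → q1 → q2 → q2; q2 is not accepting → rejected
"010": q0 → q0 → q1 → q2; q2 is not accepting → rejected
"1001": q0 → q1 → q2 → q1 → q0; q0 is accepting → accepted
"0": q0 → q0; q0 is accepting → accepted

Final answer: "00", "1001", "0"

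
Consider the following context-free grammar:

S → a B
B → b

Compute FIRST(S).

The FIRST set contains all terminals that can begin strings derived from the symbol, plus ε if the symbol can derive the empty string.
S has the single production S → a B, whose right-hand side begins with the terminal a. So FIRST(S) = {a}.

Final answer: {a}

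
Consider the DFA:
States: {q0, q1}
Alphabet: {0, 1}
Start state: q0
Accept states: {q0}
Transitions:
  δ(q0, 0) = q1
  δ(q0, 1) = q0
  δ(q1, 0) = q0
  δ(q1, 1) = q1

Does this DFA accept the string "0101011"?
Processing string "0101011":
  q0 --0--> q1
  q1 --1--> q1
  q1 --0--> q0
  q0 --1--> q0
  q0 --0--> q1
  q1 --1--> q1
  q1 --1--> q1
Final state: q1
Accept states: {q0}
q1 is not an accept state, so the string is rejected.

Final answer: No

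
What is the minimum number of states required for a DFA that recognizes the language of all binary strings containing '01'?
Language: binary strings containing '01'
Lower bound (Myhill–Nerode): the prefixes ε, 0, 01 are pairwise distinguishable:
  ε vs 01: suffix ε distinguishes them (ε is rejected, 01 is accepted)
  0 vs 01: suffix ε distinguishes them (0 is rejected, 01 is accepted)
  ε vs 0: suffix 1 distinguishes them (ε·1 = 1 is rejected, 0·1 = 01 is accepted)
So any DFA needs at least 3 states.
Upper bound: a DFA with 3 states exists (one state per class above: 'no progress', 'last symbol 0', and 'seen 01' (accepting sink)).
Minimum states: 3

Final answer: 3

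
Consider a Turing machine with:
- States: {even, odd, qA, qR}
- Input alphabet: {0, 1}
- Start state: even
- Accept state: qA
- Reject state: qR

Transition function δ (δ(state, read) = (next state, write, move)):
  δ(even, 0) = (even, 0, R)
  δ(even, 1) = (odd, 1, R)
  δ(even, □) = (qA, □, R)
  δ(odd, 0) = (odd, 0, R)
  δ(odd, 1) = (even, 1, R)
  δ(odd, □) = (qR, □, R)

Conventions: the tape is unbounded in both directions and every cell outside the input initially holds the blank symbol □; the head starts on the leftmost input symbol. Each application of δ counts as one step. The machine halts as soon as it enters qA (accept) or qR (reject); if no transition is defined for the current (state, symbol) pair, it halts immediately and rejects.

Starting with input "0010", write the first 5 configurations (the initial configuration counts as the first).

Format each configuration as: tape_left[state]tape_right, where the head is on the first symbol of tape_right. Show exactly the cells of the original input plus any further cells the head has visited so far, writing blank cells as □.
Step 0: [even]0010 (head at position 0)
Step 1: δ(even, 0) = (even, 0, R)  ⊢  0[even]010 (head at position 1)
Step 2: δ(even, 0) = (even, 0, R)  ⊢  00[even]10 (head at position 2)
Step 3: δ(even, 1) = (odd, 1, R)  ⊢  001[odd]0 (head at position 3)
Step 4: δ(odd, 0) = (odd, 0, R)  ⊢  0010[odd]□ (head at position 4)

Final answer: [even]0010 ⊢ 0[even]010 ⊢ 00[even]10 ⊢ 001[odd]0 ⊢ 0010[odd]□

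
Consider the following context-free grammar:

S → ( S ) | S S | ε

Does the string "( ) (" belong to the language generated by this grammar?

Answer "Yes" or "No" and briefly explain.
Each production adds parentheses only in matched pairs (S → ( S )) or none at all, so every derived string has equally many '(' and ')'. The string ( ) ( has two '(' and one ')', so it cannot be derived.

Final answer: No - no valid derivation exists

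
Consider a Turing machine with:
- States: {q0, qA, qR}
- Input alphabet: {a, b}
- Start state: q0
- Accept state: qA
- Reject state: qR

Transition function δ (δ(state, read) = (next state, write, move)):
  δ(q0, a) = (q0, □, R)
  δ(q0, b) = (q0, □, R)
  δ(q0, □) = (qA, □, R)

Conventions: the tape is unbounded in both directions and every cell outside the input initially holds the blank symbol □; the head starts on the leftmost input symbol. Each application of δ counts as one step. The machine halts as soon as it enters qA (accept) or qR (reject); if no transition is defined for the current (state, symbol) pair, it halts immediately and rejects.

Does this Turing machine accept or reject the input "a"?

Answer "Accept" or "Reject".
Step 0: [q0]a (head at position 0)
Step 1: δ(q0, a) = (q0, □, R)  ⊢  □[q0]□ (head at position 1)
Step 2: δ(q0, □) = (qA, □, R)  ⊢  □□[qA]□ (head at position 2)
The machine is in qA, so it halts and accepts.

Final answer: Accept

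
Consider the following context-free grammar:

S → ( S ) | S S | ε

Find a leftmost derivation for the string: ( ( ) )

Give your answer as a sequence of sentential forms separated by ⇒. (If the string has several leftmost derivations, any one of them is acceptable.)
Start with S.
Step 1: the leftmost non-terminal is S; apply S → ( S ):  ( S )
Step 2: the leftmost non-terminal is S; apply S → ( S ):  ( ( S ) )
Step 3: the leftmost non-terminal is S; apply S → ε:  ( ( ) )

Final answer: S ⇒ ( S ) ⇒ ( ( S ) ) ⇒ ( ( ) )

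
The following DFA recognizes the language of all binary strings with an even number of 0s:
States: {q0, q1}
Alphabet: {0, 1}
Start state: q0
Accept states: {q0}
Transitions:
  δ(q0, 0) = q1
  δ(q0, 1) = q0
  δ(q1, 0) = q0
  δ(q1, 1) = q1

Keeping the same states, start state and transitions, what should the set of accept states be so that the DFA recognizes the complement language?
The DFA is complete (every state has a transition on every symbol), so the complement
is recognized by the same DFA with accepting and non-accepting states swapped.
Original accept states: {q0}
Complement accept states = All states - Original accept states
= {q0, q1} - {q0}
= {q1}
Complement language: strings with an ODD number of 0s

Final answer: {q1}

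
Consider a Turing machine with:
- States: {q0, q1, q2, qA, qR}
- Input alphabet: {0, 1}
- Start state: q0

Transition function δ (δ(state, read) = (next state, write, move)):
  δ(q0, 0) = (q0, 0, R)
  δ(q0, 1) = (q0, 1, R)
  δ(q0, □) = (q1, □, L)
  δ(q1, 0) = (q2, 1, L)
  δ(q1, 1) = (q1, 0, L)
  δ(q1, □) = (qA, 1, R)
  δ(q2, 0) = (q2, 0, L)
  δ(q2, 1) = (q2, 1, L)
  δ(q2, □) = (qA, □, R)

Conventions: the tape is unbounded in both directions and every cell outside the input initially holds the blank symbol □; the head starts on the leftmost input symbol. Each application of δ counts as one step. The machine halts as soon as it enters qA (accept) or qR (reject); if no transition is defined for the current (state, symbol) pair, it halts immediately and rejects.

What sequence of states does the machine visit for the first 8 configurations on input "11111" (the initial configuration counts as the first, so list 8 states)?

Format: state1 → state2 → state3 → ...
Step 0: [q0]11111 (head at position 0)
Step 1: δ(q0, 1) = (q0, 1, R)  ⊢  1[q0]1111 (head at position 1)
Step 2: δ(q0, 1) = (q0, 1, R)  ⊢  11[q0]111 (head at position 2)
Step 3: δ(q0, 1) = (q0, 1, R)  ⊢  111[q0]11 (head at position 3)
Step 4: δ(q0, 1) = (q0, 1, R)  ⊢  1111[q0]1 (head at position 4)
Step 5: δ(q0, 1) = (q0, 1, R)  ⊢  11111[q0]□ (head at position 5)
Step 6: δ(q0, □) = (q1, □, L)  ⊢  1111[q1]1□ (head at position 4)
Step 7: δ(q1, 1) = (q1, 0, L)  ⊢  111[q1]10□ (head at position 3)
Reading off the states of these 8 configurations: q0 → q0 → q0 → q0 → q0 → q0 → q1 → q1

Final answer: q0 → q0 → q0 → q0 → q0 → q0 → q1 → q1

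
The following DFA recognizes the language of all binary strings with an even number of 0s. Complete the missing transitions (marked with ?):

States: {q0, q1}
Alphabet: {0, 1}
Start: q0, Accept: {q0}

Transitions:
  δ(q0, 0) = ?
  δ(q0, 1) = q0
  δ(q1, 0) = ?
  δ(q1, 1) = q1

What each state remembers (consistent with the given transitions and accept states):
  q0: an even number of 0s has been read so far
  q1: an odd number of 0s has been read so far
Filling in the missing entries:
  δ(q0, 0): in q0 (an even number of 0s has been read so far), after reading 0 we have: an odd number of 0s has been read so far → q1
  δ(q1, 0): in q1 (an odd number of 0s has been read so far), after reading 0 we have: an even number of 0s has been read so far → q0

Final answer: δ(q0, 0) = q1; δ(q1, 0) = q0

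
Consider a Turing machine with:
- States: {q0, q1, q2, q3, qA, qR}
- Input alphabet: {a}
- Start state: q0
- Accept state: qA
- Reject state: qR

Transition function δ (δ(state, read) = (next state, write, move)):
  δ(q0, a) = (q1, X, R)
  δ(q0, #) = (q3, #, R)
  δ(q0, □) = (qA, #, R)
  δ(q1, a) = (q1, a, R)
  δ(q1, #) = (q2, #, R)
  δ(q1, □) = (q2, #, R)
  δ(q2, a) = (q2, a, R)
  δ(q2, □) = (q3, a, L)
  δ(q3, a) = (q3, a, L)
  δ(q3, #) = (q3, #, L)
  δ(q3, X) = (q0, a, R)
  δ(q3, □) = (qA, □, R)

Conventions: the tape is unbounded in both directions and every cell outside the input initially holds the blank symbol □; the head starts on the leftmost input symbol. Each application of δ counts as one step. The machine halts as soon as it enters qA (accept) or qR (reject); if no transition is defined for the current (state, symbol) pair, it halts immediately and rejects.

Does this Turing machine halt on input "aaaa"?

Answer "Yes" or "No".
Trace (configuration after each step, as tape_left[state]tape_right with head position):
Step 0: [q0]aaaa (head at position 0)
Step 1: X[q1]aaa (head 1)
Step 2: Xa[q1]aa (head 2)
Step 3: Xaa[q1]a (head 3)
Step 4: Xaaa[q1]□ (head 4)
Step 5: Xaaa#[q2]□ (head 5)
Step 6: Xaaa[q3]#a (head 4)
Step 7: Xaa[q3]a#a (head 3)
Step 8: Xa[q3]aa#a (head 2)
Step 9: X[q3]aaa#a (head 1)
Step 10: [q3]Xaaa#a (head 0)
Step 11: a[q0]aaa#a (head 1)
Step 12: aX[q1]aa#a (head 2)
Step 13: aXa[q1]a#a (head 3)
Step 14: aXaa[q1]#a (head 4)
Step 15: aXaa#[q2]a (head 5)
Step 16: aXaa#a[q2]□ (head 6)
Step 17: aXaa#[q3]aa (head 5)
Step 18: aXaa[q3]#aa (head 4)
Step 19: aXa[q3]a#aa (head 3)
Step 20: aX[q3]aa#aa (head 2)
Step 21: a[q3]Xaa#aa (head 1)
Step 22: aa[q0]aa#aa (head 2)
Step 23: aaX[q1]a#aa (head 3)
Step 24: aaXa[q1]#aa (head 4)
Step 25: aaXa#[q2]aa (head 5)
Step 26: aaXa#a[q2]a (head 6)
Step 27: aaXa#aa[q2]□ (head 7)
Step 28: aaXa#a[q3]aa (head 6)
Step 29: aaXa#[q3]aaa (head 5)
Step 30: aaXa[q3]#aaa (head 4)
Step 31: aaX[q3]a#aaa (head 3)
Step 32: aa[q3]Xa#aaa (head 2)
Step 33: aaa[q0]a#aaa (head 3)
Step 34: aaaX[q1]#aaa (head 4)
Step 35: aaaX#[q2]aaa (head 5)
Step 36: aaaX#a[q2]aa (head 6)
Step 37: aaaX#aa[q2]a (head 7)
Step 38: aaaX#aaa[q2]□ (head 8)
Step 39: aaaX#aa[q3]aa (head 7)
Step 40: aaaX#a[q3]aaa (head 6)
Step 41: aaaX#[q3]aaaa (head 5)
Step 42: aaaX[q3]#aaaa (head 4)
Step 43: aaa[q3]X#aaaa (head 3)
Step 44: aaaa[q0]#aaaa (head 4)
Step 45: aaaa#[q3]aaaa (head 5)
Step 46: aaaa[q3]#aaaa (head 4)
Step 47: aaa[q3]a#aaaa (head 3)
Step 48: aa[q3]aa#aaaa (head 2)
Step 49: a[q3]aaa#aaaa (head 1)
Step 50: [q3]aaaa#aaaa (head 0)
Step 51: [q3]□aaaa#aaaa (head -1)
Step 52: □[qA]aaaa#aaaa (head 0)
The machine is in qA, so it halts and accepts.
It halts after 52 steps.

Final answer: Yes - halts after 52 steps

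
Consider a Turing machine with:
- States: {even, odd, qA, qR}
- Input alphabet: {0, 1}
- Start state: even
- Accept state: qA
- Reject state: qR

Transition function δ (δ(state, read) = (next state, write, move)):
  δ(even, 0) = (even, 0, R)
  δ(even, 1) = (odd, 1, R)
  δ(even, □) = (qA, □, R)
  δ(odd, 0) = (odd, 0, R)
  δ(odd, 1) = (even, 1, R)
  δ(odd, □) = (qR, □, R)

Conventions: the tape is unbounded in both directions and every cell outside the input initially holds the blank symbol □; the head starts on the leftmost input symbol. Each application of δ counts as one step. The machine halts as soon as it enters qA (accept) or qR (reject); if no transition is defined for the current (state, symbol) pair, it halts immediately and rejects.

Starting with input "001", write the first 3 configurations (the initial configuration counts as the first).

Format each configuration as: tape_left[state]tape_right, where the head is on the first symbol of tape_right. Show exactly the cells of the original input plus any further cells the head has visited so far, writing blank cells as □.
Step 0: [even]001 (head at position 0)
Step 1: δ(even, 0) = (even, 0, R)  ⊢  0[even]01 (head at position 1)
Step 2: δ(even, 0) = (even, 0, R)  ⊢  00[even]1 (head at position 2)

Final answer: [even]001 ⊢ 0[even]01 ⊢ 00[even]1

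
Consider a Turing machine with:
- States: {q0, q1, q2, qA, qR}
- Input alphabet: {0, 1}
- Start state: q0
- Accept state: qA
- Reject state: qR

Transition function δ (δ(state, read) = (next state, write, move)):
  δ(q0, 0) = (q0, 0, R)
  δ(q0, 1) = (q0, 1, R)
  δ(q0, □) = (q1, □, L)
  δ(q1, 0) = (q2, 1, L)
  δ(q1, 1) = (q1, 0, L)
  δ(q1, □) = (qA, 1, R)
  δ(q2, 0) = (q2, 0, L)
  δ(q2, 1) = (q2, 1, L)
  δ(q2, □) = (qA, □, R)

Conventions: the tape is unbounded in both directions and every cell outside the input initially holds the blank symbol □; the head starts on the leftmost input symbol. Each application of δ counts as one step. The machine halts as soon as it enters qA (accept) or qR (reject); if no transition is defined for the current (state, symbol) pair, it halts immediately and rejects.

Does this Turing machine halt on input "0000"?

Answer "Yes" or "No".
Step 0: [q0]0000 (head at position 0)
Step 1: δ(q0, 0) = (q0, 0, R)  ⊢  0[q0]000 (head at position 1)
Step 2: δ(q0, 0) = (q0, 0, R)  ⊢  00[q0]00 (head at position 2)
Step 3: δ(q0, 0) = (q0, 0, R)  ⊢  000[q0]0 (head at position 3)
Step 4: δ(q0, 0) = (q0, 0, R)  ⊢  0000[q0]□ (head at position 4)
Step 5: δ(q0, □) = (q1, □, L)  ⊢  000[q1]0□ (head at position 3)
Step 6: δ(q1, 0) = (q2, 1, L)  ⊢  00[q2]01□ (head at position 2)
Step 7: δ(q2, 0) = (q2, 0, L)  ⊢  0[q2]001□ (head at position 1)
Step 8: δ(q2, 0) = (q2, 0, L)  ⊢  [q2]0001□ (head at position 0)
Step 9: δ(q2, 0) = (q2, 0, L)  ⊢  [q2]□0001□ (head at position -1)
Step 10: δ(q2, □) = (qA, □, R)  ⊢  □[qA]0001□ (head at position 0)
The machine is in qA, so it halts and accepts.
It halts after 10 steps.

Final answer: Yes - halts after 10 steps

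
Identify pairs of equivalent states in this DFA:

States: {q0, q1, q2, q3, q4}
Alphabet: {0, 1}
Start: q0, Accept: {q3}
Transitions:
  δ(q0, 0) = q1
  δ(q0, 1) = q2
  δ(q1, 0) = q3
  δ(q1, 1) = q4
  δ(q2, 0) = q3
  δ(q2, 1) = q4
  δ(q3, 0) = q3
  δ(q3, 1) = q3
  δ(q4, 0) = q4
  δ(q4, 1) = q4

Using the table-filling algorithm:
Round 0 – mark pairs where exactly one state is accepting: (q0,q3), (q1,q3), (q2,q3), (q3,q4)
Round 1 – newly marked: (q0,q1) [on 0: q1 vs q3, already marked]; (q0,q2) [on 0: q1 vs q3, already marked]; (q1,q4) [on 0: q3 vs q4, already marked]; (q2,q4) [on 0: q3 vs q4, already marked]
Round 2 – newly marked: (q0,q4) [on 0: q1 vs q4, already marked]
No further pairs can be marked.
(q1, q2) unmarked: δ(q1,0)=q3, δ(q2,0)=q3; δ(q1,1)=q4, δ(q2,1)=q4 → equivalent
Equivalent pairs: (q1, q2)

Final answer: Equivalent pairs: (q1, q2)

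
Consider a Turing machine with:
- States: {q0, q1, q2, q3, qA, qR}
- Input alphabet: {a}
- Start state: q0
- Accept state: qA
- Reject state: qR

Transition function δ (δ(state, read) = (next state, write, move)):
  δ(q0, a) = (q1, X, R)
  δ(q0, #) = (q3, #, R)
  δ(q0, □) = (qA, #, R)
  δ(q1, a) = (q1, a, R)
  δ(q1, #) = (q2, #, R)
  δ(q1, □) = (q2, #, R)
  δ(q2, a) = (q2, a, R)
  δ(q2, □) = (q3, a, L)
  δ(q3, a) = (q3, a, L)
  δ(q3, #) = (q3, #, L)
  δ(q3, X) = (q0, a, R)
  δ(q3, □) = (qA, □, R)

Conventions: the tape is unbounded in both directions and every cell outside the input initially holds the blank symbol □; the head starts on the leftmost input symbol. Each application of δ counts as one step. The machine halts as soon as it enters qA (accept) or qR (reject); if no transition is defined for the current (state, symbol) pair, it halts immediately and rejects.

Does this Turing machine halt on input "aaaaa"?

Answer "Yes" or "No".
Trace (configuration after each step, as tape_left[state]tape_right with head position):
Step 0: [q0]aaaaa (head at position 0)
Step 1: X[q1]aaaa (head 1)
Step 2: Xa[q1]aaa (head 2)
Step 3: Xaa[q1]aa (head 3)
Step 4: Xaaa[q1]a (head 4)
Step 5: Xaaaa[q1]□ (head 5)
Step 6: Xaaaa#[q2]□ (head 6)
Step 7: Xaaaa[q3]#a (head 5)
Step 8: Xaaa[q3]a#a (head 4)
Step 9: Xaa[q3]aa#a (head 3)
Step 10: Xa[q3]aaa#a (head 2)
Step 11: X[q3]aaaa#a (head 1)
Step 12: [q3]Xaaaa#a (head 0)
Step 13: a[q0]aaaa#a (head 1)
Step 14: aX[q1]aaa#a (head 2)
Step 15: aXa[q1]aa#a (head 3)
Step 16: aXaa[q1]a#a (head 4)
Step 17: aXaaa[q1]#a (head 5)
Step 18: aXaaa#[q2]a (head 6)
Step 19: aXaaa#a[q2]□ (head 7)
Step 20: aXaaa#[q3]aa (head 6)
Step 21: aXaaa[q3]#aa (head 5)
Step 22: aXaa[q3]a#aa (head 4)
Step 23: aXa[q3]aa#aa (head 3)
Step 24: aX[q3]aaa#aa (head 2)
Step 25: a[q3]Xaaa#aa (head 1)
Step 26: aa[q0]aaa#aa (head 2)
Step 27: aaX[q1]aa#aa (head 3)
Step 28: aaXa[q1]a#aa (head 4)
Step 29: aaXaa[q1]#aa (head 5)
Step 30: aaXaa#[q2]aa (head 6)
Step 31: aaXaa#a[q2]a (head 7)
Step 32: aaXaa#aa[q2]□ (head 8)
Step 33: aaXaa#a[q3]aa (head 7)
Step 34: aaXaa#[q3]aaa (head 6)
Step 35: aaXaa[q3]#aaa (head 5)
Step 36: aaXa[q3]a#aaa (head 4)
Step 37: aaX[q3]aa#aaa (head 3)
Step 38: aa[q3]Xaa#aaa (head 2)
Step 39: aaa[q0]aa#aaa (head 3)
Step 40: aaaX[q1]a#aaa (head 4)
Step 41: aaaXa[q1]#aaa (head 5)
Step 42: aaaXa#[q2]aaa (head 6)
Step 43: aaaXa#a[q2]aa (head 7)
Step 44: aaaXa#aa[q2]a (head 8)
Step 45: aaaXa#aaa[q2]□ (head 9)
Step 46: aaaXa#aa[q3]aa (head 8)
Step 47: aaaXa#a[q3]aaa (head 7)
Step 48: aaaXa#[q3]aaaa (head 6)
Step 49: aaaXa[q3]#aaaa (head 5)
Step 50: aaaX[q3]a#aaaa (head 4)
Step 51: aaa[q3]Xa#aaaa (head 3)
Step 52: aaaa[q0]a#aaaa (head 4)
Step 53: aaaaX[q1]#aaaa (head 5)
Step 54: aaaaX#[q2]aaaa (head 6)
Step 55: aaaaX#a[q2]aaa (head 7)
Step 56: aaaaX#aa[q2]aa (head 8)
Step 57: aaaaX#aaa[q2]a (head 9)
Step 58: aaaaX#aaaa[q2]□ (head 10)
Step 59: aaaaX#aaa[q3]aa (head 9)
Step 60: aaaaX#aa[q3]aaa (head 8)
Step 61: aaaaX#a[q3]aaaa (head 7)
Step 62: aaaaX#[q3]aaaaa (head 6)
Step 63: aaaaX[q3]#aaaaa (head 5)
Step 64: aaaa[q3]X#aaaaa (head 4)
Step 65: aaaaa[q0]#aaaaa (head 5)
Step 66: aaaaa#[q3]aaaaa (head 6)
Step 67: aaaaa[q3]#aaaaa (head 5)
Step 68: aaaa[q3]a#aaaaa (head 4)
Step 69: aaa[q3]aa#aaaaa (head 3)
Step 70: aa[q3]aaa#aaaaa (head 2)
Step 71: a[q3]aaaa#aaaaa (head 1)
Step 72: [q3]aaaaa#aaaaa (head 0)
Step 73: [q3]□aaaaa#aaaaa (head -1)
Step 74: □[qA]aaaaa#aaaaa (head 0)
The machine is in qA, so it halts and accepts.
It halts after 74 steps.

Final answer: Yes - halts after 74 steps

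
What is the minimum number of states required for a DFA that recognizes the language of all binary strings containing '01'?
Language: binary strings containing '01'
Lower bound (Myhill–Nerode): the prefixes ε, 0, 01 are pairwise distinguishable:
  ε vs 01: suffix ε distinguishes them (ε is rejected, 01 is accepted)
  0 vs 01: suffix ε distinguishes them (0 is rejected, 01 is accepted)
  ε vs 0: suffix 1 distinguishes them (ε·1 = 1 is rejected, 0·1 = 01 is accepted)
So any DFA needs at least 3 states.
Upper bound: a DFA with 3 states exists (one state per class above: 'no progress', 'last symbol 0', and 'seen 01' (accepting sink)).
Minimum states: 3

Final answer: 3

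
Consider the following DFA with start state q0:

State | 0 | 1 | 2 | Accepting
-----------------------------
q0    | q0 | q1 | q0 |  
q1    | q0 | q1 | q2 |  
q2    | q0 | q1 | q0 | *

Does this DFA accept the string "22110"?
Start in q0.
Read '2': q0 → q0
Read '2': q0 → q0
Read '1': q0 → q1
Read '1': q1 → q1
Read '0': q1 → q0
Final state q0 is not accepting, so the string is rejected.

Final answer: No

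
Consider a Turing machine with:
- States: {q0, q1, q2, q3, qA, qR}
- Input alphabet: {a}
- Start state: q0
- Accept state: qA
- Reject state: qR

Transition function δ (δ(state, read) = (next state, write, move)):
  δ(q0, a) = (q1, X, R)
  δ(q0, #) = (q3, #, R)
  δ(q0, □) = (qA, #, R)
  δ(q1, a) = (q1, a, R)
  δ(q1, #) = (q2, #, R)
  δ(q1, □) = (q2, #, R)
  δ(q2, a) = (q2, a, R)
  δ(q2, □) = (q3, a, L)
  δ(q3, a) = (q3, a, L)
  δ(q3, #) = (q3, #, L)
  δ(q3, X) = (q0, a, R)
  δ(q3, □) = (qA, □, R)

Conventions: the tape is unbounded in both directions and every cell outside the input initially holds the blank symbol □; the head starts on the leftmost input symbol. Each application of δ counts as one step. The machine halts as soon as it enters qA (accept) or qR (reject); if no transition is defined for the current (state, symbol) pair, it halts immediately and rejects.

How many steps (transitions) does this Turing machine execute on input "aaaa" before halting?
Trace (configuration after each step, as tape_left[state]tape_right with head position):
Step 0: [q0]aaaa (head at position 0)
Step 1: X[q1]aaa (head 1)
Step 2: Xa[q1]aa (head 2)
Step 3: Xaa[q1]a (head 3)
Step 4: Xaaa[q1]□ (head 4)
Step 5: Xaaa#[q2]□ (head 5)
Step 6: Xaaa[q3]#a (head 4)
Step 7: Xaa[q3]a#a (head 3)
Step 8: Xa[q3]aa#a (head 2)
Step 9: X[q3]aaa#a (head 1)
Step 10: [q3]Xaaa#a (head 0)
Step 11: a[q0]aaa#a (head 1)
Step 12: aX[q1]aa#a (head 2)
Step 13: aXa[q1]a#a (head 3)
Step 14: aXaa[q1]#a (head 4)
Step 15: aXaa#[q2]a (head 5)
Step 16: aXaa#a[q2]□ (head 6)
Step 17: aXaa#[q3]aa (head 5)
Step 18: aXaa[q3]#aa (head 4)
Step 19: aXa[q3]a#aa (head 3)
Step 20: aX[q3]aa#aa (head 2)
Step 21: a[q3]Xaa#aa (head 1)
Step 22: aa[q0]aa#aa (head 2)
Step 23: aaX[q1]a#aa (head 3)
Step 24: aaXa[q1]#aa (head 4)
Step 25: aaXa#[q2]aa (head 5)
Step 26: aaXa#a[q2]a (head 6)
Step 27: aaXa#aa[q2]□ (head 7)
Step 28: aaXa#a[q3]aa (head 6)
Step 29: aaXa#[q3]aaa (head 5)
Step 30: aaXa[q3]#aaa (head 4)
Step 31: aaX[q3]a#aaa (head 3)
Step 32: aa[q3]Xa#aaa (head 2)
Step 33: aaa[q0]a#aaa (head 3)
Step 34: aaaX[q1]#aaa (head 4)
Step 35: aaaX#[q2]aaa (head 5)
Step 36: aaaX#a[q2]aa (head 6)
Step 37: aaaX#aa[q2]a (head 7)
Step 38: aaaX#aaa[q2]□ (head 8)
Step 39: aaaX#aa[q3]aa (head 7)
Step 40: aaaX#a[q3]aaa (head 6)
Step 41: aaaX#[q3]aaaa (head 5)
Step 42: aaaX[q3]#aaaa (head 4)
Step 43: aaa[q3]X#aaaa (head 3)
Step 44: aaaa[q0]#aaaa (head 4)
Step 45: aaaa#[q3]aaaa (head 5)
Step 46: aaaa[q3]#aaaa (head 4)
Step 47: aaa[q3]a#aaaa (head 3)
Step 48: aa[q3]aa#aaaa (head 2)
Step 49: a[q3]aaa#aaaa (head 1)
Step 50: [q3]aaaa#aaaa (head 0)
Step 51: [q3]□aaaa#aaaa (head -1)
Step 52: □[qA]aaaa#aaaa (head 0)
The machine is in qA, so it halts and accepts.
Number of transitions executed: 52.

Final answer: 52 steps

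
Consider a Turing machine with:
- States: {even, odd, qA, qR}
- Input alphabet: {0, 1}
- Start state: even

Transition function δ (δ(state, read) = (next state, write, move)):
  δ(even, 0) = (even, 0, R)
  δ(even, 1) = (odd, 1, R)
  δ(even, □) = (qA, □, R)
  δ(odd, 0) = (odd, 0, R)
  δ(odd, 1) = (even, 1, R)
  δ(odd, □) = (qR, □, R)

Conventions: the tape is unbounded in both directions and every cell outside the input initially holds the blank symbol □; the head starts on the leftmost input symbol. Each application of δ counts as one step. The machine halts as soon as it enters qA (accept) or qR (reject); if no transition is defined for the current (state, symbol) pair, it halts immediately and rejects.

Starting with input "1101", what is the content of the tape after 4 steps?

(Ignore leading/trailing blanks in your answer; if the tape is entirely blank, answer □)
Step 0: [even]1101 (head at position 0)
Step 1: δ(even, 1) = (odd, 1, R)  ⊢  1[odd]101 (head at position 1)
Step 2: δ(odd, 1) = (even, 1, R)  ⊢  11[even]01 (head at position 2)
Step 3: δ(even, 0) = (even, 0, R)  ⊢  110[even]1 (head at position 3)
Step 4: δ(even, 1) = (odd, 1, R)  ⊢  1101[odd]□ (head at position 4)
Tape after 4 steps (ignoring surrounding blanks): 1101

Final answer: Tape: 1101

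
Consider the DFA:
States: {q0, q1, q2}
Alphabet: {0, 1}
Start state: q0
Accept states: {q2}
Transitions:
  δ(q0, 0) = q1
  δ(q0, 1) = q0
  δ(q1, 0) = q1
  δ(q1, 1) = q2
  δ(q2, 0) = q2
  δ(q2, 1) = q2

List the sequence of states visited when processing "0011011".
Starting at q0
Read '0': q0 -> q1
Read '0': q1 -> q1
Read '1': q1 -> q2
Read '1': q2 -> q2
Read '0': q2 -> q2
Read '1': q2 -> q2
Read '1': q2 -> q2

Final answer: q0 -> q1 -> q1 -> q2 -> q2 -> q2 -> q2 -> q2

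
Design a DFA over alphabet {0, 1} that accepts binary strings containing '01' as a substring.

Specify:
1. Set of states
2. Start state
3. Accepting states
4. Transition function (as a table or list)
One valid DFA (any DFA recognizing the same language is acceptable):
States: {q0, q1, q2}
Start: q0
Accepting: {q2}
Transitions (accepting states marked with *):
State | 0 | 1 | Accepting
-------------------------
q0    | q1 | q0 |  
q1    | q1 | q2 |  
q2    | q2 | q2 | *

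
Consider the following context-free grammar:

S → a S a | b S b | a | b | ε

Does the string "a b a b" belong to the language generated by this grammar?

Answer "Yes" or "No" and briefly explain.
Every production places the same symbol at both ends (or yields a single symbol / ε), so every derived string is a palindrome. a b a b reversed is b a b a ≠ a b a b, so it is not a palindrome and cannot be derived (already the first step fails: the string starts with a but ends with b, so neither S → a S a nor S → b S b fits).

Final answer: No - no valid derivation exists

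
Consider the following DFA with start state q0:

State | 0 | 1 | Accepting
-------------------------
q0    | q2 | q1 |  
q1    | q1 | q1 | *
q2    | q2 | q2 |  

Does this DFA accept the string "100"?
Start in q0.
Read '1': q0 → q1
Read '0': q1 → q1
Read '0': q1 → q1
Final state q1 is accepting, so the string is accepted.

Final answer: Yes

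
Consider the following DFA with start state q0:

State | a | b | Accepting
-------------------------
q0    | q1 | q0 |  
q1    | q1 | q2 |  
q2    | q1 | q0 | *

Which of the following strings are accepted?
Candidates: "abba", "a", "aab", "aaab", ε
"abba": q0 → q1 → q2 → q0 → q1; q1 is not accepting → rejected
"a": q0 → q1; q1 is not accepting → rejected
"aab": q0 → q1 → q1 → q2; q2 is accepting → accepted
"aaab": q0 → q1 → q1 → q1 → q2; q2 is accepting → accepted
ε: q0; q0 is not accepting → rejected

Final answer: "aab", "aaab"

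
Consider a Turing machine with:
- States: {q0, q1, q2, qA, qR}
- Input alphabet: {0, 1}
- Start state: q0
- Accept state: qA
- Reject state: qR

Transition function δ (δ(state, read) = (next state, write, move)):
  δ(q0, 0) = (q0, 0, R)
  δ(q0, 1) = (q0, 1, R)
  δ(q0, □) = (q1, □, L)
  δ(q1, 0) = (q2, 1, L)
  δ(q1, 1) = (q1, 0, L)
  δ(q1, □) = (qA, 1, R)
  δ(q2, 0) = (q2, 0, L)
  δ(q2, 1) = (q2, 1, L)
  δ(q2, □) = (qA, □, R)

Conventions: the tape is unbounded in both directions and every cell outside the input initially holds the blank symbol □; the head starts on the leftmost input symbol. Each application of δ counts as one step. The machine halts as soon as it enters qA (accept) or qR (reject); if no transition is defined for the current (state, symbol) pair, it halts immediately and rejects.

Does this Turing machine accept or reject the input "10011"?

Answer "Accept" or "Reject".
Step 0: [q0]10011 (head at position 0)
Step 1: δ(q0, 1) = (q0, 1, R)  ⊢  1[q0]0011 (head at position 1)
Step 2: δ(q0, 0) = (q0, 0, R)  ⊢  10[q0]011 (head at position 2)
Step 3: δ(q0, 0) = (q0, 0, R)  ⊢  100[q0]11 (head at position 3)
Step 4: δ(q0, 1) = (q0, 1, R)  ⊢  1001[q0]1 (head at position 4)
Step 5: δ(q0, 1) = (q0, 1, R)  ⊢  10011[q0]□ (head at position 5)
Step 6: δ(q0, □) = (q1, □, L)  ⊢  1001[q1]1□ (head at position 4)
Step 7: δ(q1, 1) = (q1, 0, L)  ⊢  100[q1]10□ (head at position 3)
Step 8: δ(q1, 1) = (q1, 0, L)  ⊢  10[q1]000□ (head at position 2)
Step 9: δ(q1, 0) = (q2, 1, L)  ⊢  1[q2]0100□ (head at position 1)
Step 10: δ(q2, 0) = (q2, 0, L)  ⊢  [q2]10100□ (head at position 0)
Step 11: δ(q2, 1) = (q2, 1, L)  ⊢  [q2]□10100□ (head at position -1)
Step 12: δ(q2, □) = (qA, □, R)  ⊢  □[qA]10100□ (head at position 0)
The machine is in qA, so it halts and accepts.

Final answer: Accept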